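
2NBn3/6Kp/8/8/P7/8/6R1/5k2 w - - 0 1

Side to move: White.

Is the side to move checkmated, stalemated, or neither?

neither

White to move; white king on g7.
In check: yes, from the black knight on e8.
King squares — f6: attacked by Ne8; g6: attacked by Ph7; h6: available; f7: available; h7: available; f8: available; g8: available; h8: available.
Legal moves for White: Kh8, Kg8, Kf8, Kxh7, Kf7, Kh6.
White is in check but has 6 legal moves → neither.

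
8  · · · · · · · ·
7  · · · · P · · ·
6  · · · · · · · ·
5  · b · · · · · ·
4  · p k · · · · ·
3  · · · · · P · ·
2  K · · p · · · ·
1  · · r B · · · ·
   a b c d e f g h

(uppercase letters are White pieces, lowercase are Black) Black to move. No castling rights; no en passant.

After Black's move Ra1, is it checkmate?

no

After Ra1: white king on a2; in check: yes, from the black rook on a1.
White has 2 legal replies: Kb2, Kxa1.
In check but a legal move exists → not checkmate.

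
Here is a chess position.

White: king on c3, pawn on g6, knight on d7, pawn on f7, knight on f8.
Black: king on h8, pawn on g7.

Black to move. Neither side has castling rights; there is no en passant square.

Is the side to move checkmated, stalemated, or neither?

stalemate

Black to move; black king on h8.
In check: no.
King squares — g7: own pawn; h7: attacked by Pg6; g8: attacked by Pf7.
Legal moves for Black: none.
Not in check and no legal moves → stalemate.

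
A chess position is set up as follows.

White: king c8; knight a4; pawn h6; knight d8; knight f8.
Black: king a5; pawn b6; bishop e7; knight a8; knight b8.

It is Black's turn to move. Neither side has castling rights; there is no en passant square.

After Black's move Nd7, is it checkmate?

no

After Nd7: white king on c8; in check: no.
White is not in check, so this cannot be checkmate.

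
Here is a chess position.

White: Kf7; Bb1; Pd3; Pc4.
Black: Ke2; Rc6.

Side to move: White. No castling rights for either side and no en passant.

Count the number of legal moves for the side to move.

9

White to move; king on f7.
In check: no.
Legal moves: Kg8, Kf8, Ke8, Kg7, Ke7, Bc2, Ba2, c5, d4.
Count: 9.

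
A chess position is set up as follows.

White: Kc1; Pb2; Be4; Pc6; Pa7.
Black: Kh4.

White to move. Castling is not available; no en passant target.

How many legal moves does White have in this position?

White to move; king on c1.
In check: no.
Legal moves: Bh7, Bg6, Bf5, Bd5, Bf3, Bd3, Bg2, Bc2, Bh1, Bb1, Kd2, Kc2, Kd1, Kb1, a8=Q, a8=R, a8=B, a8=N, c7, b3, b4.
Count: 21.

21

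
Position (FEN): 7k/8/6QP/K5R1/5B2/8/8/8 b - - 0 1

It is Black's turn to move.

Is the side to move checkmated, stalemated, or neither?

Black to move; black king on h8.
In check: no.
King squares — g7: attacked by Qg6; h7: attacked by Qg6; g8: attacked by Qg6.
Legal moves for Black: none.
Not in check and no legal moves → stalemate.

stalemate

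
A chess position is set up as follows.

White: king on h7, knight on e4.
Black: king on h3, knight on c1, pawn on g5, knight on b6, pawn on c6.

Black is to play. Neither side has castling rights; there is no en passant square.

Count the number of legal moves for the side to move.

Black to move; king on h3.
In check: no.
Legal moves: Nc8, Na8, Nd7, Nd5, Nc4, Na4, Kh4, Kg4, Kh2, Kg2, Nd3, Nb3, Ne2, Na2, c5, g4.
Count: 16.

16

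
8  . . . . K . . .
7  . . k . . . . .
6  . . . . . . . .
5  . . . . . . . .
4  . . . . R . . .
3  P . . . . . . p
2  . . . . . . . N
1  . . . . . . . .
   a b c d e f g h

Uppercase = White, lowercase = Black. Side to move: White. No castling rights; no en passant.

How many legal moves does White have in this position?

20

White to move; king on e8.
In check: no.
Legal moves: Kf8, Kf7, Ke7, Re7+, Re6, Re5, Rh4, Rg4, Rf4, Rd4, Rc4+, Rb4, Ra4, Re3, Re2, Re1, Ng4, Nf3, Nf1, a4.
Count: 20.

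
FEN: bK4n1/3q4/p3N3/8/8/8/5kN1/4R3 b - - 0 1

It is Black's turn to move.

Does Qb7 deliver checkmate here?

After Qb7: white king on b8; in check: yes, from the black queen on b7.
King squares — a7: attacked by Qb7; b7: attacked by Ba8; c7: attacked by Qb7; a8: attacked by Qb7; c8: attacked by Qb7.
White has no legal moves → checkmate.

yes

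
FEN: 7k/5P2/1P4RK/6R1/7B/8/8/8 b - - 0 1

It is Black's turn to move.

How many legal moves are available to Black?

Black to move; king on h8.
In check: no.
Legal moves: none.
Count: 0.

0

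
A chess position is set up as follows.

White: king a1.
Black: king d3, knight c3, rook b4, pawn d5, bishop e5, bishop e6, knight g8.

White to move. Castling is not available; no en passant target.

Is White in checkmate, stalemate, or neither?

White to move; white king on a1.
In check: no.
King squares — b1: attacked by Nc3; a2: attacked by Nc3; b2: attacked by Rb4.
Legal moves for White: none.
Not in check and no legal moves → stalemate.

stalemate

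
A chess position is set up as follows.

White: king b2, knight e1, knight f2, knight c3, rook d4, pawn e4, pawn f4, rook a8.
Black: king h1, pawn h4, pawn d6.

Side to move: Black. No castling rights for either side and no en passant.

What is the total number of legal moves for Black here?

Black to move; king on h1.
In check: yes, from the white knight on f2.
Legal moves: Kh2, Kg1.
Count: 2.

2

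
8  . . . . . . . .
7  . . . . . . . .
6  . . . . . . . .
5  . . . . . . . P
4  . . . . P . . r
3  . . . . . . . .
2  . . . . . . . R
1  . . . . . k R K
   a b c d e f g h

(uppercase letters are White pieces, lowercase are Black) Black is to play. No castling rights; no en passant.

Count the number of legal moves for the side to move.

Black to move; king on f1.
In check: yes, from the white rook on g1.
Legal moves: none.
Count: 0.

0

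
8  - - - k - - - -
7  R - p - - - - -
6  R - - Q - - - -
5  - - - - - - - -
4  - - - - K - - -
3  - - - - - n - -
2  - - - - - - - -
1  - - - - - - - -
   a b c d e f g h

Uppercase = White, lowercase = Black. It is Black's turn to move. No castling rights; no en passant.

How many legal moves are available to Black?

Black to move; king on d8.
In check: yes, from the white queen on d6.
Legal moves: Ke8, Kc8, cxd6.
Count: 3.

3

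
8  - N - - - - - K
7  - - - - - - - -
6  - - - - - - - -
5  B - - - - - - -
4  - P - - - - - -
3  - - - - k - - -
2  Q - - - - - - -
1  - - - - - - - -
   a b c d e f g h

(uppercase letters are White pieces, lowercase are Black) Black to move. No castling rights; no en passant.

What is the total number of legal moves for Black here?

Black to move; king on e3.
In check: no.
Legal moves: Kf4, Ke4, Kd4, Kf3, Kd3.
Count: 5.

5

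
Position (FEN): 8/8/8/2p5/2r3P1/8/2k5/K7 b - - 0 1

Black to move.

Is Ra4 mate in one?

After Ra4: white king on a1; in check: yes, from the black rook on a4.
King squares — b1: attacked by Kc2; a2: attacked by Ra4; b2: attacked by Kc2.
White has no legal moves → checkmate.

yes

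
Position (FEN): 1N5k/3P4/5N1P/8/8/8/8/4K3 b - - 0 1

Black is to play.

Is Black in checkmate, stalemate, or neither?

Black to move; black king on h8.
In check: no.
King squares — g7: attacked by Ph6; h7: attacked by Nf6; g8: attacked by Nf6.
Legal moves for Black: none.
Not in check and no legal moves → stalemate.

stalemate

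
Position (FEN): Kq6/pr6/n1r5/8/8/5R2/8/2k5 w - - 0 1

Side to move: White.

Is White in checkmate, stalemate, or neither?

checkmate

White to move; white king on a8.
In check: yes, from the black queen on b8.
King squares — a7: attacked by Rb7; b7: attacked by Qb8; b8: attacked by Na6.
Legal moves for White: none.
In check with no legal moves → checkmate.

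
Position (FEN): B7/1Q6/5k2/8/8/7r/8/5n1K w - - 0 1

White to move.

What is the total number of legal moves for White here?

2

White to move; king on h1.
In check: yes, from the black rook on h3.
Legal moves: Kg2, Kg1.
Count: 2.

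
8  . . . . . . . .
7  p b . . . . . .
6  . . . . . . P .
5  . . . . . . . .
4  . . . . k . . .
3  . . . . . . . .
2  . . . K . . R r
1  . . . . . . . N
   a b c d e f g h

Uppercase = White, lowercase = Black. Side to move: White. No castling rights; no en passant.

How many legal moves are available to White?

White to move; king on d2.
In check: no.
Legal moves: Rxh2, Rf2, Re2+, Kc3, Ke2, Kc2, Ke1, Kd1, Kc1, Ng3+, Nf2+, g7.
Count: 12.

12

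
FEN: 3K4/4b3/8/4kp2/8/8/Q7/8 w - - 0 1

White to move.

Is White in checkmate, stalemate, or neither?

neither

White to move; white king on d8.
In check: yes, from the black bishop on e7.
King squares — c7: available; d7: available; e7: available; c8: available; e8: available.
Legal moves for White: Ke8, Kc8, Kxe7, Kd7, Kc7.
White is in check but has 5 legal moves → neither.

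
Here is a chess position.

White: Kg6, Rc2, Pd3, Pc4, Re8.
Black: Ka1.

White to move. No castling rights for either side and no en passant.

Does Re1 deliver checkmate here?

After Re1: black king on a1; in check: yes, from the white rook on e1.
King squares — b1: attacked by Re1; a2: attacked by Rc2; b2: attacked by Rc2.
Black has no legal moves → checkmate.

yes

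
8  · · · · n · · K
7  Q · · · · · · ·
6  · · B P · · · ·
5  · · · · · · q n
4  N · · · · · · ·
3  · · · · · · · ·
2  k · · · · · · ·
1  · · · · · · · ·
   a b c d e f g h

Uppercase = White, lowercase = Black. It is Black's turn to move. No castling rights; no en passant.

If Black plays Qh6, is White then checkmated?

After Qh6: white king on h8; in check: yes, from the black queen on h6.
White has 2 legal replies: Kg8, Qh7.
In check but a legal move exists → not checkmate.

no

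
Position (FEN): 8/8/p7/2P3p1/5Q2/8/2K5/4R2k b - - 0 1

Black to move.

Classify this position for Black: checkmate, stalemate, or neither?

neither

Black to move; black king on h1.
In check: yes, from the white rook on e1.
Legal moves for Black: Kg2.
Black is in check but has 1 legal move → neither.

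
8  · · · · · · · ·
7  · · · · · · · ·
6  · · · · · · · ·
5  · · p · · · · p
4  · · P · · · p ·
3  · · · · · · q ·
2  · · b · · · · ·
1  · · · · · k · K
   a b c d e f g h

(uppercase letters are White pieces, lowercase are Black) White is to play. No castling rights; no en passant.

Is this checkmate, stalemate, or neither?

White to move; white king on h1.
In check: no.
King squares — g1: attacked by Kf1; g2: attacked by Kf1; h2: attacked by Qg3.
Legal moves for White: none.
Not in check and no legal moves → stalemate.

stalemate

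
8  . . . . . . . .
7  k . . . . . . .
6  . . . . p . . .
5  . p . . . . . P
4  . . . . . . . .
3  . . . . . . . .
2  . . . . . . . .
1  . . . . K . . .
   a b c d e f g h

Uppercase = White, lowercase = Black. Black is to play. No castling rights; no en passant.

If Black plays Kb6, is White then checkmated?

After Kb6: white king on e1; in check: no.
White is not in check, so this cannot be checkmate.

no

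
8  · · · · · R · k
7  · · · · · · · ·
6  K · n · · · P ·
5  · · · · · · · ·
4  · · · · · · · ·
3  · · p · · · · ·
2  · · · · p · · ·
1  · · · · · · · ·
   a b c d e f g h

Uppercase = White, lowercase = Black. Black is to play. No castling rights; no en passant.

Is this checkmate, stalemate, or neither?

neither

Black to move; black king on h8.
In check: yes, from the white rook on f8.
King squares — g7: available; h7: attacked by Pg6; g8: attacked by Rf8.
Legal moves for Black: Kg7.
Black is in check but has 1 legal move → neither.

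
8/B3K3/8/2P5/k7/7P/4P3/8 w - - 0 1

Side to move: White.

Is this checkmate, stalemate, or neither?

White to move; white king on e7.
In check: no.
Legal moves for White: Kf8, Ke8, Kd8, Kf7, Kd7, Kf6, Ke6, Kd6, Bb8, Bb6, c6, h4, e3, e4.
White has 14 legal moves and is not in check → neither.

neither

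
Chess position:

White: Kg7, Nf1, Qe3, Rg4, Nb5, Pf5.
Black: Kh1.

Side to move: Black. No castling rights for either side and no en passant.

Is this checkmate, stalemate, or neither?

stalemate

Black to move; black king on h1.
In check: no.
King squares — g1: attacked by Qe3; g2: attacked by Rg4; h2: attacked by Nf1.
Legal moves for Black: none.
Not in check and no legal moves → stalemate.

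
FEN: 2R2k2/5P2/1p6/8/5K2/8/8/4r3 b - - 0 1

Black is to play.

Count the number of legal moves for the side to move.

4

Black to move; king on f8.
In check: yes, from the white rook on c8.
Legal moves: Kg7, Kxf7, Ke7, Re8.
Count: 4.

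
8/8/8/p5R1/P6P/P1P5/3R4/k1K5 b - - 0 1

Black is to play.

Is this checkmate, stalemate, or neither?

Black to move; black king on a1.
In check: no.
King squares — b1: attacked by Kc1; a2: attacked by Rd2; b2: attacked by Kc1.
Legal moves for Black: none.
Not in check and no legal moves → stalemate.

stalemate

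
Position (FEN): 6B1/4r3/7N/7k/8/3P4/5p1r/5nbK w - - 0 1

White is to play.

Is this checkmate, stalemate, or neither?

White to move; white king on h1.
In check: yes, from the black rook on h2.
King squares — g1: attacked by Pf2; g2: attacked by Rh2; h2: attacked by Nf1.
Legal moves for White: none.
In check with no legal moves → checkmate.

checkmate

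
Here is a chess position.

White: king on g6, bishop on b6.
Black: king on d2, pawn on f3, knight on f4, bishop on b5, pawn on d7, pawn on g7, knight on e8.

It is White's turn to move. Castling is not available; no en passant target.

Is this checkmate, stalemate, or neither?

White to move; white king on g6.
In check: yes, from the black knight on f4.
King squares — f5: available; g5: available; h5: attacked by Nf4; f6: attacked by Pg7; h6: attacked by Pg7; f7: available; g7: attacked by Ne8; h7: available.
Legal moves for White: Kh7, Kf7, Kg5, Kf5.
White is in check but has 4 legal moves → neither.

neither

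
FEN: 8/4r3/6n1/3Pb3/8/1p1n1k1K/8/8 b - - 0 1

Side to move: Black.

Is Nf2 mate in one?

After Nf2: white king on h3; in check: yes, from the black knight on f2.
King squares — g2: attacked by Kf3; h2: attacked by Be5; g3: attacked by Kf3; g4: attacked by Nf2; h4: attacked by Ng6.
White has no legal moves → checkmate.

yes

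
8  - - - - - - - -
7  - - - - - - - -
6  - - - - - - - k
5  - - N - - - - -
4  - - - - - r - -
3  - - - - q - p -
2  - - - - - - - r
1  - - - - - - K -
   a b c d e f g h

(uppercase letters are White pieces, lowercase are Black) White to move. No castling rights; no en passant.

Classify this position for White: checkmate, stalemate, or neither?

White to move; white king on g1.
In check: yes, from the black queen on e3.
King squares — f1: attacked by Rf4; h1: attacked by Rh2; f2: attacked by Rh2; g2: attacked by Rh2; h2: attacked by Pg3.
Legal moves for White: none.
In check with no legal moves → checkmate.

checkmate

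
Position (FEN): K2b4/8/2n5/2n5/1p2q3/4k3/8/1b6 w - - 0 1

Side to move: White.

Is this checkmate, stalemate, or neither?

stalemate

White to move; white king on a8.
In check: no.
King squares — a7: attacked by Nc6; b7: attacked by Nc5; b8: attacked by Nc6.
Legal moves for White: none.
Not in check and no legal moves → stalemate.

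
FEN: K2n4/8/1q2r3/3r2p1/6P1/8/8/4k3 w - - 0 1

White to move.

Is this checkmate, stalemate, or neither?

stalemate

White to move; white king on a8.
In check: no.
King squares — a7: attacked by Qb6; b7: attacked by Qb6; b8: attacked by Qb6.
Legal moves for White: none.
Not in check and no legal moves → stalemate.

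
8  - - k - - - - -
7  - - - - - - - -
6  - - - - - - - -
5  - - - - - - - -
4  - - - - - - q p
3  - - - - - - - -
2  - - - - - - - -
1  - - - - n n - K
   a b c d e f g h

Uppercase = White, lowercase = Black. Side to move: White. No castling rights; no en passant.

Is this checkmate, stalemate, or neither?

White to move; white king on h1.
In check: no.
King squares — g1: attacked by Qg4; g2: attacked by Ne1; h2: attacked by Nf1.
Legal moves for White: none.
Not in check and no legal moves → stalemate.

stalemate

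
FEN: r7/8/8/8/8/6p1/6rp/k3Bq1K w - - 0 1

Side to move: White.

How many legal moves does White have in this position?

White to move; king on h1.
In check: yes, from the black queen on f1.
Legal moves: none.
Count: 0.

0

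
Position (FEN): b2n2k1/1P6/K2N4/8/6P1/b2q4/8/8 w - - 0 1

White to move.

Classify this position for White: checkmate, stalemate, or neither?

White to move; white king on a6.
In check: yes, from the black queen on d3.
King squares — a5: available; b5: attacked by Qd3; b6: available; a7: available; b7: own pawn.
Legal moves for White: Ka7, Kb6, Ka5, Nb5, Nc4.
White is in check but has 5 legal moves → neither.

neither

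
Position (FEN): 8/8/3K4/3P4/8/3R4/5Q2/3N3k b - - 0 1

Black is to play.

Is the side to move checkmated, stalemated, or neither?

Black to move; black king on h1.
In check: no.
King squares — g1: attacked by Qf2; g2: attacked by Qf2; h2: attacked by Qf2.
Legal moves for Black: none.
Not in check and no legal moves → stalemate.

stalemate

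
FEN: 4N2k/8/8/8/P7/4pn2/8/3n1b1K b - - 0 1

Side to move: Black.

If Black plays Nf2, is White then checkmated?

After Nf2: white king on h1; in check: yes, from the black knight on f2.
King squares — g1: attacked by Nf3; g2: attacked by Bf1; h2: attacked by Nf3.
White has no legal moves → checkmate.

yes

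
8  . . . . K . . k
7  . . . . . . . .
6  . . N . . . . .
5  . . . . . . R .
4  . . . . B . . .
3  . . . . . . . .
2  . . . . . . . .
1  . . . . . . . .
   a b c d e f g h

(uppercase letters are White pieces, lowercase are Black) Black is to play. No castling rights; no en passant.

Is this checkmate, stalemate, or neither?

Black to move; black king on h8.
In check: no.
King squares — g7: attacked by Rg5; h7: attacked by Be4; g8: attacked by Rg5.
Legal moves for Black: none.
Not in check and no legal moves → stalemate.

stalemate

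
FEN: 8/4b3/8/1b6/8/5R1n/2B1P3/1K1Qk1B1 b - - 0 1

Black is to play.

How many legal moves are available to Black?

Black to move; king on e1.
In check: yes, from the white queen on d1.
Legal moves: none.
Count: 0.

0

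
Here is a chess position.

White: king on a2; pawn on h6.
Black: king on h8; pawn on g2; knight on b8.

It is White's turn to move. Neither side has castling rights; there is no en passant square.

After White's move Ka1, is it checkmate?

no

After Ka1: black king on h8; in check: no.
Black is not in check, so this cannot be checkmate.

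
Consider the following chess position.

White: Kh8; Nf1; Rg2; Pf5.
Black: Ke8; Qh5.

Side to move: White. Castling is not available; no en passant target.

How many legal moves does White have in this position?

2

White to move; king on h8.
In check: yes, from the black queen on h5.
Legal moves: Kg8, Kg7.
Count: 2.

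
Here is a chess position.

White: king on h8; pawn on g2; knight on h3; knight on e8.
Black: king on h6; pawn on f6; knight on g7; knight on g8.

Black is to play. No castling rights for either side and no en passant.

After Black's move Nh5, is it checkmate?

After Nh5: white king on h8; in check: no.
White is not in check, so this cannot be checkmate.

no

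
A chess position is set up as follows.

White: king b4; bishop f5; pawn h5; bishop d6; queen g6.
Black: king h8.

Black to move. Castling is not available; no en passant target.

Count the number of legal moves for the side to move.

0

Black to move; king on h8.
In check: no.
Legal moves: none.
Count: 0.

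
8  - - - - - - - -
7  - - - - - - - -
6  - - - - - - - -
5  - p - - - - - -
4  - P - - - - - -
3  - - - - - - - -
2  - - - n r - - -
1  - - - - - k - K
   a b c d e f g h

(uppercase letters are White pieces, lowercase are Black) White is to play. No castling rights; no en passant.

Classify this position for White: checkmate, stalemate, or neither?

White to move; white king on h1.
In check: no.
King squares — g1: attacked by Kf1; g2: attacked by Kf1; h2: attacked by Re2.
Legal moves for White: none.
Not in check and no legal moves → stalemate.

stalemate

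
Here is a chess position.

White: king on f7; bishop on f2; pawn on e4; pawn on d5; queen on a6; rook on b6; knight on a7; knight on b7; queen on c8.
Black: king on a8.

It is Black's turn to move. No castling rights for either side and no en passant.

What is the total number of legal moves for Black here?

Black to move; king on a8.
In check: yes, from the white queen on c8.
Legal moves: none.
Count: 0.

0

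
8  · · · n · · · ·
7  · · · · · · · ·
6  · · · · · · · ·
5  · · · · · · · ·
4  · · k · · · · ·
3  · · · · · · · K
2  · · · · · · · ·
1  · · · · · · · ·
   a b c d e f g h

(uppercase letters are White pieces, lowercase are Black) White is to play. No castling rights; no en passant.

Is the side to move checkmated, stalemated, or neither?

neither

White to move; white king on h3.
In check: no.
Legal moves for White: Kh4, Kg4, Kg3, Kh2, Kg2.
White has 5 legal moves and is not in check → neither.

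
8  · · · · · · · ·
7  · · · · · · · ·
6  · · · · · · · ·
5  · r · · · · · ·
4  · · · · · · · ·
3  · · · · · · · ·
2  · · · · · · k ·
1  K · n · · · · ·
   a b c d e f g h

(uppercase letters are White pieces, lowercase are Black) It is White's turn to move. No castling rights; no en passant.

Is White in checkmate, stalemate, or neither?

stalemate

White to move; white king on a1.
In check: no.
King squares — b1: attacked by Rb5; a2: attacked by Nc1; b2: attacked by Rb5.
Legal moves for White: none.
Not in check and no legal moves → stalemate.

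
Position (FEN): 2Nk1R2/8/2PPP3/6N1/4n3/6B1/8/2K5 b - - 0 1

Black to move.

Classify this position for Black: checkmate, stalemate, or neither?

checkmate

Black to move; black king on d8.
In check: yes, from the white rook on f8.
King squares — c7: attacked by Pd6; d7: attacked by Pc6; e7: attacked by Pd6; c8: attacked by Rf8; e8: attacked by Rf8.
Legal moves for Black: none.
In check with no legal moves → checkmate.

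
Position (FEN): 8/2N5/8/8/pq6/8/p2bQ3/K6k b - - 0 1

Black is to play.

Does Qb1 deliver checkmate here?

yes

After Qb1: white king on a1; in check: yes, from the black queen on b1.
King squares — b1: attacked by Pa2; a2: attacked by Qb1; b2: attacked by Qb1.
White has no legal moves → checkmate.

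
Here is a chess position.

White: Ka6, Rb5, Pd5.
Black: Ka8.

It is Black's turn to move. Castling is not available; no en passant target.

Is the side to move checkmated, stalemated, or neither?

stalemate

Black to move; black king on a8.
In check: no.
King squares — a7: attacked by Ka6; b7: attacked by Rb5; b8: attacked by Rb5.
Legal moves for Black: none.
Not in check and no legal moves → stalemate.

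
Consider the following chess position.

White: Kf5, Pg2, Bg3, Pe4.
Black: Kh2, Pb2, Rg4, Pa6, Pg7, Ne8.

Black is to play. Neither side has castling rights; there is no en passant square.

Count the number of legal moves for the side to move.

5

Black to move; king on h2.
In check: yes, from the white bishop on g3.
Legal moves: Kxg3, Kxg2, Kh1, Kg1, Rxg3.
Count: 5.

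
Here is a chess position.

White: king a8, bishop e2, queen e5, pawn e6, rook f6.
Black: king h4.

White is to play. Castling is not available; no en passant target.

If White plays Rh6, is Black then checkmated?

yes

After Rh6: black king on h4; in check: yes, from the white rook on h6.
King squares — g3: attacked by Qe5; h3: attacked by Rh6; g4: attacked by Be2; g5: attacked by Qe5; h5: attacked by Be2.
Black has no legal moves → checkmate.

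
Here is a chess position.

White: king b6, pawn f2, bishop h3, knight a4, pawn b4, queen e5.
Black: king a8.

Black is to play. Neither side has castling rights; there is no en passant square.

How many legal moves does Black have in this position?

Black to move; king on a8.
In check: no.
Legal moves: none.
Count: 0.

0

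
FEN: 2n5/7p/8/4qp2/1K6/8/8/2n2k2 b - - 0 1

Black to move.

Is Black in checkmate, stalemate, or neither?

neither

Black to move; black king on f1.
In check: no.
Legal moves for Black include: Ne7, Na7, Nd6, Nb6, Qh8, Qe8, Qb8+, Qg7, Qe7+, Qc7, Qf6, Qe6, Qd6+, Qd5, Qc5+, Qb5+, Qa5+, Qf4+, ... (list truncated; more exist).
Black has legal moves and is not in check → neither.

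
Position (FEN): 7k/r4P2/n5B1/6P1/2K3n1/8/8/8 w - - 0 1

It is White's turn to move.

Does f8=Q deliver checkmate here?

yes

After f8=Q: black king on h8; in check: yes, from the white queen on f8.
King squares — g7: attacked by Qf8; h7: attacked by Bg6; g8: attacked by Qf8.
Black has no legal moves → checkmate.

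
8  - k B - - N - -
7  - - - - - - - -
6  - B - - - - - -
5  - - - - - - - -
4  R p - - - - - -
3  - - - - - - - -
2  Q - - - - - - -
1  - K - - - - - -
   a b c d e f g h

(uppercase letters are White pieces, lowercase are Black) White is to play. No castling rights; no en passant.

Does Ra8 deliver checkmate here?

After Ra8: black king on b8; in check: yes, from the white rook on a8.
King squares — a7: attacked by Qa2; b7: attacked by Bc8; c7: attacked by Bb6; a8: attacked by Qa2; c8: attacked by Ra8.
Black has no legal moves → checkmate.

yes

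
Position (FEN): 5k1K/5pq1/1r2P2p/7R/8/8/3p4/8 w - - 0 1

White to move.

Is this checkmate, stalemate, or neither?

checkmate

White to move; white king on h8.
In check: yes, from the black queen on g7.
King squares — g7: attacked by Kf8; h7: attacked by Qg7; g8: attacked by Qg7.
Legal moves for White: none.
In check with no legal moves → checkmate.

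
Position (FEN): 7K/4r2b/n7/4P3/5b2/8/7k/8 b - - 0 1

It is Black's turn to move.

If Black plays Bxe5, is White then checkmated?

yes

After Bxe5: white king on h8; in check: yes, from the black bishop on e5.
King squares — g7: attacked by Be5; h7: attacked by Re7; g8: attacked by Bh7.
White has no legal moves → checkmate.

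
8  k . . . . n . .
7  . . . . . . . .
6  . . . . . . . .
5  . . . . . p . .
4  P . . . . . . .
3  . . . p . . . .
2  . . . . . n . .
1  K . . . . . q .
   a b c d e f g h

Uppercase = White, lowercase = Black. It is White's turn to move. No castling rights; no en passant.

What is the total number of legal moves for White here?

White to move; king on a1.
In check: yes, from the black queen on g1.
Legal moves: Kb2, Ka2.
Count: 2.

2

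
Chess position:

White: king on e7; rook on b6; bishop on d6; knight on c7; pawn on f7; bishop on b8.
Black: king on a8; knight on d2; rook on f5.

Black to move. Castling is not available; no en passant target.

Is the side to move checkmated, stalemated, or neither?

checkmate

Black to move; black king on a8.
In check: yes, from the white knight on c7.
King squares — a7: attacked by Bb8; b7: attacked by Rb6; b8: attacked by Rb6.
Legal moves for Black: none.
In check with no legal moves → checkmate.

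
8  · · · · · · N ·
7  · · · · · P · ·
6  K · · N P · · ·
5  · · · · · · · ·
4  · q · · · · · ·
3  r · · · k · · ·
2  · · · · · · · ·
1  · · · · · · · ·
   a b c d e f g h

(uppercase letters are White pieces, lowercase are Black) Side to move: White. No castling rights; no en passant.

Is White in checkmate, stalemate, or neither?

White to move; white king on a6.
In check: yes, from the black rook on a3.
King squares — a5: attacked by Ra3; b5: attacked by Qb4; b6: attacked by Qb4; a7: attacked by Ra3; b7: attacked by Qb4.
Legal moves for White: none.
In check with no legal moves → checkmate.

checkmate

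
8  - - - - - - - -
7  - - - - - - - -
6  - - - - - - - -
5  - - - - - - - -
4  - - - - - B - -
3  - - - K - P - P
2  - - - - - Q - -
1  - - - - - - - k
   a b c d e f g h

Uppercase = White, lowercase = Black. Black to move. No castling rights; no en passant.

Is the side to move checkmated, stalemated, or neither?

Black to move; black king on h1.
In check: no.
King squares — g1: attacked by Qf2; g2: attacked by Qf2; h2: attacked by Qf2.
Legal moves for Black: none.
Not in check and no legal moves → stalemate.

stalemate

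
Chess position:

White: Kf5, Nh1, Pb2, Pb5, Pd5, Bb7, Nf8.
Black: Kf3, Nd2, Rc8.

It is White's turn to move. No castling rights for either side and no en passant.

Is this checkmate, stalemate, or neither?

neither

White to move; white king on f5.
In check: no.
Legal moves for White include: Nh7, Nd7, Ng6, Ne6, Bxc8, Ba8, Bc6, Ba6, Kg6, Kf6, Ke6, Kg5, Ke5, Ng3, Nf2, d6+, b6, b3, ... (list truncated; more exist).
White has legal moves and is not in check → neither.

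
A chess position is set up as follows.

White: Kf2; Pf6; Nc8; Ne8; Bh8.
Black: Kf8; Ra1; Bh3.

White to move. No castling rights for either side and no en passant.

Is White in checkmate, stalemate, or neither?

White to move; white king on f2.
In check: no.
Legal moves for White: Bg7+, Ng7, Nc7, Ned6, Ne7, Na7, Ncd6, Nb6, Kg3, Kf3, Ke3, Ke2, f7.
White has 13 legal moves and is not in check → neither.

neither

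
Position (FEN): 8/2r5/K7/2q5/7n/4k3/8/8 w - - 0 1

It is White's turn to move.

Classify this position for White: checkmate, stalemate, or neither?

White to move; white king on a6.
In check: no.
King squares — a5: attacked by Qc5; b5: attacked by Qc5; b6: attacked by Qc5; a7: attacked by Qc5; b7: attacked by Rc7.
Legal moves for White: none.
Not in check and no legal moves → stalemate.

stalemate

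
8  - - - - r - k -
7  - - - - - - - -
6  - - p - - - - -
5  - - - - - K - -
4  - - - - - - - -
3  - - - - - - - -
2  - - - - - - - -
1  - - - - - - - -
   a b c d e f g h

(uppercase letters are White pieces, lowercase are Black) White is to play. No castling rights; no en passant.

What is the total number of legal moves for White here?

White to move; king on f5.
In check: no.
Legal moves: Kg6, Kf6, Kg5, Kg4, Kf4.
Count: 5.

5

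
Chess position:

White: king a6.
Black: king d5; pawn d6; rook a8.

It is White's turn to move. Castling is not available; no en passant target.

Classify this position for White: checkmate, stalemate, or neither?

neither

White to move; white king on a6.
In check: yes, from the black rook on a8.
King squares — a5: attacked by Ra8; b5: available; b6: available; a7: attacked by Ra8; b7: available.
Legal moves for White: Kb7, Kb6, Kb5.
White is in check but has 3 legal moves → neither.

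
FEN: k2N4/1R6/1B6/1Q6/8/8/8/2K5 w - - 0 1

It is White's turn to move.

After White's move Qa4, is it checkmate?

After Qa4: black king on a8; in check: yes, from the white queen on a4.
King squares — a7: attacked by Qa4; b7: attacked by Nd8; b8: attacked by Rb7.
Black has no legal moves → checkmate.

yes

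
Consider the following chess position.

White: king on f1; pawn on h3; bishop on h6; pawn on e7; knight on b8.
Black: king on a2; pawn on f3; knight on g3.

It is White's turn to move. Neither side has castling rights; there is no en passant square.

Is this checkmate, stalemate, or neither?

neither

White to move; white king on f1.
In check: yes, from the black knight on g3.
Legal moves for White: Kf2, Kg1, Ke1.
White is in check but has 3 legal moves → neither.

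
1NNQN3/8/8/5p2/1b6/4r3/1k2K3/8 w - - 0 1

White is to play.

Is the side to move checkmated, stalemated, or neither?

neither

White to move; white king on e2.
In check: yes, from the black rook on e3.
King squares — d1: available; e1: attacked by Re3; f1: available; d2: attacked by Bb4; f2: available; d3: attacked by Re3; e3: available; f3: attacked by Re3.
Legal moves for White: Kxe3, Kf2, Kf1, Kd1.
White is in check but has 4 legal moves → neither.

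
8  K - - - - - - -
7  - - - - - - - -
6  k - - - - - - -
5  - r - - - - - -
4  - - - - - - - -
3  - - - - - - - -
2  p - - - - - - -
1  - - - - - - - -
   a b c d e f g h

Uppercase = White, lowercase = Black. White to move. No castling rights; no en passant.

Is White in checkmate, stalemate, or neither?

stalemate

White to move; white king on a8.
In check: no.
King squares — a7: attacked by Ka6; b7: attacked by Rb5; b8: attacked by Rb5.
Legal moves for White: none.
Not in check and no legal moves → stalemate.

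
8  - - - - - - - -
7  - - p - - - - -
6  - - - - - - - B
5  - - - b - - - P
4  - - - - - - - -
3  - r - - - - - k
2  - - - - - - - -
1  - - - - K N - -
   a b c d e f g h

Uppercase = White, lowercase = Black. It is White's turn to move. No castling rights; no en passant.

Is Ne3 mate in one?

no

After Ne3: black king on h3; in check: no.
Black is not in check, so this cannot be checkmate.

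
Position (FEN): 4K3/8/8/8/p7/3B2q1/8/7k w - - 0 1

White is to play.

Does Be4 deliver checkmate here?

no

After Be4: black king on h1; in check: yes, from the white bishop on e4.
Black has 4 legal replies: Kh2, Kg1, Qf3, Qg2.
In check but a legal move exists → not checkmate.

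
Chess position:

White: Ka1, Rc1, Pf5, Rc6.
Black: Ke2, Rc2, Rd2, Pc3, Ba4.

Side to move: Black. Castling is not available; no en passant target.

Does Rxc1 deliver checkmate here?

yes

After Rxc1: white king on a1; in check: yes, from the black rook on c1.
King squares — b1: attacked by Rc1; a2: attacked by Rd2; b2: attacked by Rd2.
White has no legal moves → checkmate.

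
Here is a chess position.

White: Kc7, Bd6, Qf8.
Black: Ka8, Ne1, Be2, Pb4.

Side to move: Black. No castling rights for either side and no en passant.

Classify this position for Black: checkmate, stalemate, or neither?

neither

Black to move; black king on a8.
In check: yes, from the white queen on f8.
Legal moves for Black: Ka7.
Black is in check but has 1 legal move → neither.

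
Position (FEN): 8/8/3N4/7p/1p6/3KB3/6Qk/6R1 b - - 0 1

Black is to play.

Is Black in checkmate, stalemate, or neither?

checkmate

Black to move; black king on h2.
In check: yes, from the white queen on g2.
King squares — g1: attacked by Qg2; h1: attacked by Rg1; g2: attacked by Rg1; g3: attacked by Qg2; h3: attacked by Qg2.
Legal moves for Black: none.
In check with no legal moves → checkmate.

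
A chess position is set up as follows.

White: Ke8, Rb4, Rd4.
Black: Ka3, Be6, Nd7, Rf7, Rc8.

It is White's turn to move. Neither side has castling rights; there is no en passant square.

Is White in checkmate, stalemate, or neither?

checkmate

White to move; white king on e8.
In check: yes, from the black rook on c8.
King squares — d7: attacked by Be6; e7: attacked by Rf7; f7: attacked by Be6; d8: attacked by Rc8; f8: attacked by Nd7.
Legal moves for White: none.
In check with no legal moves → checkmate.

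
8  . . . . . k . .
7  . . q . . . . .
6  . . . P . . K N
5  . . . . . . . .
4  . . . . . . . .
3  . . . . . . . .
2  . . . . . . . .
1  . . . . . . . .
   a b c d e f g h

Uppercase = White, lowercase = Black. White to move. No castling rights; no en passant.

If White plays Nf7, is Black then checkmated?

After Nf7: black king on f8; in check: no.
Black is not in check, so this cannot be checkmate.

no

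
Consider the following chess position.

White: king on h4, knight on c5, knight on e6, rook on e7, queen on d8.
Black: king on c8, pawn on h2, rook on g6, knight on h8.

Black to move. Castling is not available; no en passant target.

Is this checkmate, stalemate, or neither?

checkmate

Black to move; black king on c8.
In check: yes, from the white queen on d8.
King squares — b7: attacked by Nc5; c7: attacked by Ne6; d7: attacked by Nc5; b8: attacked by Qd8; d8: attacked by Ne6.
Legal moves for Black: none.
In check with no legal moves → checkmate.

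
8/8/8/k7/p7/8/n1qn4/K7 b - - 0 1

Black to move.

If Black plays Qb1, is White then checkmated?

yes

After Qb1: white king on a1; in check: yes, from the black queen on b1.
King squares — b1: attacked by Nd2; a2: attacked by Qb1; b2: attacked by Qb1.
White has no legal moves → checkmate.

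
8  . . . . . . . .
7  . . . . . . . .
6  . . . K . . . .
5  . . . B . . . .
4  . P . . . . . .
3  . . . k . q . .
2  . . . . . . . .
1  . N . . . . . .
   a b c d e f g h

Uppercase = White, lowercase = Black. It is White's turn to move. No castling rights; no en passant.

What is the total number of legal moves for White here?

22

White to move; king on d6.
In check: no.
Legal moves: Ke7, Kd7, Kc7, Ke6, Kc6, Ke5, Kc5, Bg8, Ba8, Bf7, Bb7, Be6, Bc6, Be4+, Bc4+, Bxf3, Bb3, Ba2, Nc3, Na3, Nd2, b5.
Count: 22.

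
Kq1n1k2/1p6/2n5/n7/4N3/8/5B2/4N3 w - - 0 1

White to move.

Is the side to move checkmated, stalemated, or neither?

White to move; white king on a8.
In check: yes, from the black queen on b8.
King squares — a7: attacked by Nc6; b7: attacked by Na5; b8: attacked by Nc6.
Legal moves for White: none.
In check with no legal moves → checkmate.

checkmate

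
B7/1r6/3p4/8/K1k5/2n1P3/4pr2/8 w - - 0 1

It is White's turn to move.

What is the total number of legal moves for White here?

2

White to move; king on a4.
In check: yes, from the black knight on c3.
Legal moves: Ka5, Ka3.
Count: 2.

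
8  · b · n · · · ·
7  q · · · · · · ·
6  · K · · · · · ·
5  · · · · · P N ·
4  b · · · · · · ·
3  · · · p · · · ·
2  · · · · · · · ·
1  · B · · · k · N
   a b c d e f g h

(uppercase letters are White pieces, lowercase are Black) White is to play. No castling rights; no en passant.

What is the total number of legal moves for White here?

White to move; king on b6.
In check: yes, from the black queen on a7.
Legal moves: none.
Count: 0.

0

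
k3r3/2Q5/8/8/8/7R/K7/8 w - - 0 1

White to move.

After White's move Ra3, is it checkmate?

After Ra3: black king on a8; in check: yes, from the white rook on a3.
King squares — a7: attacked by Ra3; b7: attacked by Qc7; b8: attacked by Qc7.
Black has no legal moves → checkmate.

yes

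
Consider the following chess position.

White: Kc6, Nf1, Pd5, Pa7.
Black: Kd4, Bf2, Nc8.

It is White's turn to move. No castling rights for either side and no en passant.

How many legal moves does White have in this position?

White to move; king on c6.
In check: no.
Legal moves: Kd7, Kc7, Kb7, Kb5, Ng3, Ne3, Nh2, Nd2, a8=Q, a8=R, a8=B, a8=N, d6.
Count: 13.

13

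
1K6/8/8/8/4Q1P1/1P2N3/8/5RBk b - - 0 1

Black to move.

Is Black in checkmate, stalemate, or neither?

checkmate

Black to move; black king on h1.
In check: yes, from the white queen on e4.
King squares — g1: attacked by Rf1; g2: attacked by Ne3; h2: attacked by Bg1.
Legal moves for Black: none.
In check with no legal moves → checkmate.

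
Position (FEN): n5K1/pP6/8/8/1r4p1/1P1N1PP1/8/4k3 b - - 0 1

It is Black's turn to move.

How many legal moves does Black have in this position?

4

Black to move; king on e1.
In check: yes, from the white knight on d3.
Legal moves: Ke2, Kd2, Kf1, Kd1.
Count: 4.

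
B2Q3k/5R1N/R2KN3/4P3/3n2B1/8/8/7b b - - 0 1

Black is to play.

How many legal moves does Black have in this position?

0

Black to move; king on h8.
In check: yes, from the white queen on d8.
Legal moves: none.
Count: 0.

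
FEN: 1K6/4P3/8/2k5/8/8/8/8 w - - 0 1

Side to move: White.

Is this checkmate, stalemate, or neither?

White to move; white king on b8.
In check: no.
Legal moves for White: Kc8, Ka8, Kc7, Kb7, Ka7, e8=Q, e8=R, e8=B, e8=N.
White has 9 legal moves and is not in check → neither.

neither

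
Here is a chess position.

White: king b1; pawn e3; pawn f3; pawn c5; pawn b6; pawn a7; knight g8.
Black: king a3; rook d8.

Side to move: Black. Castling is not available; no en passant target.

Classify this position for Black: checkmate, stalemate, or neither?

Black to move; black king on a3.
In check: no.
Legal moves for Black: Rxg8, Rf8, Re8, Rc8, Rb8, Ra8, Rd7, Rd6, Rd5, Rd4, Rd3, Rd2, Rd1+, Kb4, Ka4, Kb3.
Black has 16 legal moves and is not in check → neither.

neither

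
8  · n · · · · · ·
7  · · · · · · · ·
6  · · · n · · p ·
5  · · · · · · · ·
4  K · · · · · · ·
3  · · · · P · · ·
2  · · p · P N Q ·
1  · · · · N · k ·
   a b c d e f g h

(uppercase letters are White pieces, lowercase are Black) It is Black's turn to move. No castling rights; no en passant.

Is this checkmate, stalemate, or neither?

checkmate

Black to move; black king on g1.
In check: yes, from the white queen on g2.
King squares — f1: attacked by Qg2; h1: attacked by Nf2; f2: attacked by Qg2; g2: attacked by Ne1; h2: attacked by Qg2.
Legal moves for Black: none.
In check with no legal moves → checkmate.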